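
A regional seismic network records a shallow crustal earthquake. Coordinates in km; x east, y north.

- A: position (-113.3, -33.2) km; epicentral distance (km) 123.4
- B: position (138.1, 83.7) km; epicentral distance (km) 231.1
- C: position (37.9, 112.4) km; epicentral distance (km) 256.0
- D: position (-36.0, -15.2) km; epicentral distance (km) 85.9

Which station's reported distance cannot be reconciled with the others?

C

Solve using three stations at a time. Using A, B, D (subtract circle equations pairwise → linear system) gives (x, y) ≈ (-7.2, -96.0).
Distances from that point to each station vs reported:
  A: calculated 123.3 vs reported 123.4 → residual 0.1 km
  B: calculated 231.0 vs reported 231.1 → residual 0.1 km
  C: calculated 213.2 vs reported 256.0 → residual 42.8 km
  D: calculated 85.8 vs reported 85.9 → residual 0.1 km
A, B, D are mutually consistent (residuals ≈ 0); C is off by 42.8 km.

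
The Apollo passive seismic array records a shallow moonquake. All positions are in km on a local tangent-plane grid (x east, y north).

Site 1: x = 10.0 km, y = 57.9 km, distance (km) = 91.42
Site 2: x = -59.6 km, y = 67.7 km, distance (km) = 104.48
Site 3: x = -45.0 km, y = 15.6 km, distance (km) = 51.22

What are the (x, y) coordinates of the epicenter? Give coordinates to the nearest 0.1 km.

-19.3 km east, -28.7 km north

Circle about each station: (x − 10.0)² + (y − 57.9)² = 91.42²; (x + 59.6)² + (y − 67.7)² = 104.48²; (x + 45.0)² + (y − 15.6)² = 51.22².
Subtracting the Site 1 equation from the Site 2 and Site 3 equations removes the quadratic terms:
-139.2 x + 19.6 y = 2124.59
-110.0 x − 84.6 y = 4550.08
Solving the 2×2 system: x ≈ -19.3, y ≈ -28.7 km.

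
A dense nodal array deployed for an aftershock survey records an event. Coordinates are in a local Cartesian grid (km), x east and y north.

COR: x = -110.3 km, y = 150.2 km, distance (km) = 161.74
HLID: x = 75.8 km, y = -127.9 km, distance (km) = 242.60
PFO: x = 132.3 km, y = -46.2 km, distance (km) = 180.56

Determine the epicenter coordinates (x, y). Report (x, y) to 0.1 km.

(47.1, 113.0)

Circle about each station: (x + 110.3)² + (y − 150.2)² = 161.74²; (x − 75.8)² + (y + 127.9)² = 242.60²; (x − 132.3)² + (y + 46.2)² = 180.56².
Subtracting pairs of circle equations eliminates x²+y² and gives linear equations (the radical axes):
372.2 x − 556.2 y = -45317.01
485.2 x − 392.8 y = -21530.49
Solving the 2×2 system: x ≈ 47.1, y ≈ 113.0 km.
Check against COR (with the unrounded x, y): √((x + 110.3)²+(y − 150.2)²) = 161.74 ≈ 161.74 km. ✓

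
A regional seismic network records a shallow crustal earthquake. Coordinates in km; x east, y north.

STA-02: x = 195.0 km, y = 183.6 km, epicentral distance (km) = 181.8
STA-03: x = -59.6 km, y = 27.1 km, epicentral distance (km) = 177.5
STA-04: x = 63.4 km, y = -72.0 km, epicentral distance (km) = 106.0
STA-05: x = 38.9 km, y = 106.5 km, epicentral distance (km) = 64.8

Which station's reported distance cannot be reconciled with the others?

STA-05

Solve using three stations at a time. Using STA-02, STA-03, STA-04 (subtract circle equations pairwise → linear system) gives (x, y) ≈ (117.7, 19.0).
Distances from that point to each station vs reported:
  STA-02: calculated 181.8 vs reported 181.8 → residual 0.0 km
  STA-03: calculated 177.5 vs reported 177.5 → residual 0.0 km
  STA-04: calculated 106.0 vs reported 106.0 → residual 0.0 km
  STA-05: calculated 117.7 vs reported 64.8 → residual 52.9 km
STA-02, STA-03, STA-04 are mutually consistent (residuals ≈ 0); STA-05 is off by 52.9 km.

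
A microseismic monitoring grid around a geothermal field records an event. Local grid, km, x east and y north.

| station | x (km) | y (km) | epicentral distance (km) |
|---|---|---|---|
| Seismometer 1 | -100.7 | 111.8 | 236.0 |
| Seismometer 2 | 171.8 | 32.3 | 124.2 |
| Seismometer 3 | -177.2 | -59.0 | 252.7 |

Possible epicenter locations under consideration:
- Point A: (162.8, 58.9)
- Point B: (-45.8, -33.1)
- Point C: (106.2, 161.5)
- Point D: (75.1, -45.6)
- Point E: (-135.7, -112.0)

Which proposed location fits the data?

For each candidate, compare |candidate − station| to the reported distance:
Point A: residuals Seismometer 1 32.8, Seismometer 2 96.1, Seismometer 3 107.2 → max 107.2 km
Point B: residuals Seismometer 1 81.0, Seismometer 2 103.0, Seismometer 3 118.8 → max 118.8 km
Point C: residuals Seismometer 1 23.2, Seismometer 2 20.7, Seismometer 3 106.4 → max 106.4 km
Point D: residuals Seismometer 1 0.0, Seismometer 2 0.0, Seismometer 3 0.0 → max 0.0 km
Point E: residuals Seismometer 1 9.5, Seismometer 2 215.5, Seismometer 3 185.4 → max 215.5 km
Only Point D has all residuals ≈ 0.

Point D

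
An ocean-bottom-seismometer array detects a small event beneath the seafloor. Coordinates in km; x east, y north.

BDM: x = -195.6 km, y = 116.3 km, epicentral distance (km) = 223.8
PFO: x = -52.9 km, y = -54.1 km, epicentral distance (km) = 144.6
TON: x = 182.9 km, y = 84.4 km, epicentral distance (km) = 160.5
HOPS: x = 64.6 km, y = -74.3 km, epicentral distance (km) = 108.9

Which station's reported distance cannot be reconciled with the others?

HOPS

Solve using three stations at a time. Using BDM, PFO, TON (subtract circle equations pairwise → linear system) gives (x, y) ≈ (23.1, 68.9).
Distances from that point to each station vs reported:
  BDM: calculated 223.8 vs reported 223.8 → residual 0.0 km
  PFO: calculated 144.6 vs reported 144.6 → residual 0.0 km
  TON: calculated 160.5 vs reported 160.5 → residual 0.0 km
  HOPS: calculated 149.1 vs reported 108.9 → residual 40.2 km
BDM, PFO, TON are mutually consistent (residuals ≈ 0); HOPS is off by 40.2 km.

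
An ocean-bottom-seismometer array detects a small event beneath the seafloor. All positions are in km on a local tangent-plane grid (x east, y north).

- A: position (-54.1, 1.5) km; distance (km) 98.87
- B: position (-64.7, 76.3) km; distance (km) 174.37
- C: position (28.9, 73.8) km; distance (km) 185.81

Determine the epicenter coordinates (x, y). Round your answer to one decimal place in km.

Circle about each station: (x + 54.1)² + (y − 1.5)² = 98.87²; (x + 64.7)² + (y − 76.3)² = 174.37²; (x − 28.9)² + (y − 73.8)² = 185.81².
Subtracting pairs of circle equations eliminates x²+y² and gives linear equations (the radical axes):
-21.2 x + 149.6 y = -13550.90
166.0 x + 144.6 y = -21397.49
Solving the 2×2 system: x ≈ -44.5, y ≈ -96.9 km.
Check against A (with the unrounded x, y): √((x + 54.1)²+(y − 1.5)²) = 98.85 ≈ 98.87 km. ✓

(-44.5, -96.9)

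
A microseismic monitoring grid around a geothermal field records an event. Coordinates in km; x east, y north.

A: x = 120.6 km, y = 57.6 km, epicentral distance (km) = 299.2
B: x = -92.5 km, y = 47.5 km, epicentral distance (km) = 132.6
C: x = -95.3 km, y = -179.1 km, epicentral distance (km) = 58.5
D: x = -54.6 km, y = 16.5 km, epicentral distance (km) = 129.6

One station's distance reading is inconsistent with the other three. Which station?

Solve using three stations at a time. Using A, B, D (subtract circle equations pairwise → linear system) gives (x, y) ≈ (-148.8, -72.7).
Distances from that point to each station vs reported:
  A: calculated 299.3 vs reported 299.2 → residual 0.1 km
  B: calculated 132.7 vs reported 132.6 → residual 0.1 km
  C: calculated 119.1 vs reported 58.5 → residual 60.6 km
  D: calculated 129.7 vs reported 129.6 → residual 0.1 km
A, B, D are mutually consistent (residuals ≈ 0); C is off by 60.6 km.

C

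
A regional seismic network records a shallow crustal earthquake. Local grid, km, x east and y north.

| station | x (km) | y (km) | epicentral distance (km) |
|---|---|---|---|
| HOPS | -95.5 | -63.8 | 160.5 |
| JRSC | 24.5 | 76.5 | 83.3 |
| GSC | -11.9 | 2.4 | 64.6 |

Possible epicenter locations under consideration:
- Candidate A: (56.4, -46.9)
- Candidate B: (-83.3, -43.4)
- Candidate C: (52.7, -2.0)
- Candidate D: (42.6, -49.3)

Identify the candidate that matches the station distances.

For each candidate, compare |candidate − station| to the reported distance:
Candidate A: residuals HOPS 7.7, JRSC 44.2, GSC 19.6 → max 44.2 km
Candidate B: residuals HOPS 136.7, JRSC 77.9, GSC 20.2 → max 136.7 km
Candidate C: residuals HOPS 0.1, JRSC 0.1, GSC 0.1 → max 0.1 km
Candidate D: residuals HOPS 21.6, JRSC 43.8, GSC 10.5 → max 43.8 km
Only Candidate C has all residuals ≈ 0.

Candidate C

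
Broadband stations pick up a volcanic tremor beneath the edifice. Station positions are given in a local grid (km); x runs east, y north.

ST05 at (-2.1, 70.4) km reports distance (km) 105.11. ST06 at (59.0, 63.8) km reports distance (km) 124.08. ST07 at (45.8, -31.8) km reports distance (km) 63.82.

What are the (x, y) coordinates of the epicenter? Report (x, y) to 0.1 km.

Circle about each station: (x + 2.1)² + (y − 70.4)² = 105.11²; (x − 59.0)² + (y − 63.8)² = 124.08²; (x − 45.8)² + (y + 31.8)² = 63.82².
Subtracting the ST05 equation from the ST06 and ST07 equations removes the quadratic terms:
122.2 x − 13.2 y = -1756.86
95.8 x − 204.4 y = 5123.43
Solving the 2×2 system: x ≈ -18.0, y ≈ -33.5 km.

-18.0 km east, -33.5 km north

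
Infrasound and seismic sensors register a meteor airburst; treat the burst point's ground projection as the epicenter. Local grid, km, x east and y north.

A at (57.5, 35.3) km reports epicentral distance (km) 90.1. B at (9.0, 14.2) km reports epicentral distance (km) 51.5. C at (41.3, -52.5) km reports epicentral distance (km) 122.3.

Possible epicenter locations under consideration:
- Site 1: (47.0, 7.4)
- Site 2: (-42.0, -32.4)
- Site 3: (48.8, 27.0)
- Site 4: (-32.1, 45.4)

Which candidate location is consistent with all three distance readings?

Site 4

For each candidate, compare |candidate − station| to the reported distance:
Site 1: residuals A 60.3, B 12.9, C 62.1 → max 62.1 km
Site 2: residuals A 30.2, B 17.6, C 36.6 → max 36.6 km
Site 3: residuals A 78.1, B 9.7, C 42.4 → max 78.1 km
Site 4: residuals A 0.1, B 0.1, C 0.1 → max 0.1 km
Only Site 4 has all residuals ≈ 0.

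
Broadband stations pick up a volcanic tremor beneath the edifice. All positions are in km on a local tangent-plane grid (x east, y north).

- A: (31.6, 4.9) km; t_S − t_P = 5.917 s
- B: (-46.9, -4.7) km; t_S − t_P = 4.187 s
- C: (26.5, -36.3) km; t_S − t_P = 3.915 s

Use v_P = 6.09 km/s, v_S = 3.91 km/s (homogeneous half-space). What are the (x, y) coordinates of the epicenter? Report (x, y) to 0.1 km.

Distance from S−P lag: d = Δt · v_P v_S / (v_P − v_S) = Δt · (6.09·3.91)/(6.09−3.91) ≈ 10.9229·Δt.
So d_A = 64.63, d_B = 45.73, d_C = 42.76 km.
Circle about each station: (x − 31.6)² + (y − 4.9)² = 64.63²; (x + 46.9)² + (y + 4.7)² = 45.73²; (x − 26.5)² + (y + 36.3)² = 42.76².
Subtracting the A equation from the B and C equations removes the quadratic terms:
-157.0 x − 19.2 y = 3284.93
-10.2 x − 82.4 y = 3345.99
Solving the 2×2 system: x ≈ -16.2, y ≈ -38.6 km.

(-16.2, -38.6)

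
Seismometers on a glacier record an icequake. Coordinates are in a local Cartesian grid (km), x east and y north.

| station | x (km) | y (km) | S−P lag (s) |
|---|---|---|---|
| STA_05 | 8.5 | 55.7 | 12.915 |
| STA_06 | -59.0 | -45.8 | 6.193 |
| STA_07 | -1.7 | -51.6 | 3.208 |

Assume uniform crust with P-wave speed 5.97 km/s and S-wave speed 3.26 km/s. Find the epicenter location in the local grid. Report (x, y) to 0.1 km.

Distance from S−P lag: d = Δt · v_P v_S / (v_P − v_S) = Δt · (5.97·3.26)/(5.97−3.26) ≈ 7.1816·Δt.
So d_STA_05 = 92.75, d_STA_06 = 44.48, d_STA_07 = 23.04 km.
Circle about each station: (x − 8.5)² + (y − 55.7)² = 92.75²; (x + 59.0)² + (y + 45.8)² = 44.48²; (x + 1.7)² + (y + 51.6)² = 23.04².
Subtracting the STA_05 equation from the STA_06 and STA_07 equations removes the quadratic terms:
-135.0 x − 203.0 y = 9027.99
-20.4 x − 214.6 y = 7562.43
Solving the 2×2 system: x ≈ -16.2, y ≈ -33.7 km.

x ≈ -16.2 km, y ≈ -33.7 km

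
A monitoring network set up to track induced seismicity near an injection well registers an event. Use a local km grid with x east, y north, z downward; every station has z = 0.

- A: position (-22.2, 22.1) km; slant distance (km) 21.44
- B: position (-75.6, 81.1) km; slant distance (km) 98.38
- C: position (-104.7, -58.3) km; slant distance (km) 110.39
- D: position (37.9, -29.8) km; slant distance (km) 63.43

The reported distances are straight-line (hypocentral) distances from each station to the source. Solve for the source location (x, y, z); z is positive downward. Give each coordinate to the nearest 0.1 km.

Each station gives a sphere (x−x_i)² + (y−y_i)² + z² = d_i² (stations at z=0).
Subtracting the A sphere from B and C: z² cancels, leaving linear equations in x and y:
-106.8 x + 118.0 y = 2092.37
-165.0 x − 160.8 y = 1653.45
Solving: x ≈ -14.506, y ≈ 4.603 km (keep extra digits for the depth step; rounded: -14.5, 4.6).
Then from the A sphere: z² = 21.44² − (x + 22.2)² − (y − 22.1)² with x = -14.506, y = 4.603, so z ≈ 9.712 ≈ 9.7 km.

(-14.5, 4.6, 9.7)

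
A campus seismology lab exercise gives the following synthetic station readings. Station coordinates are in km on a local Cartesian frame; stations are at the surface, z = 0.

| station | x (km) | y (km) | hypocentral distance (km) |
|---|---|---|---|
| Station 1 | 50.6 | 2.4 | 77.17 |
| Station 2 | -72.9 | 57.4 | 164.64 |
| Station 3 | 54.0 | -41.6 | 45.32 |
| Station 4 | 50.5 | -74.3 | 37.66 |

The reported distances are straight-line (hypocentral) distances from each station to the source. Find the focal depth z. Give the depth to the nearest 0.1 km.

Each station gives a sphere (x−x_i)² + (y−y_i)² + z² = d_i² (stations at z=0).
Subtracting the Station 1 sphere from Station 2 and Station 3: z² cancels, leaving linear equations in x and y:
-247.0 x + 110.0 y = -15108.07
6.8 x − 88.0 y = 5981.75
Solving: x ≈ 31.995, y ≈ -65.502 km (keep extra digits for the depth step; rounded: 32.0, -65.5).
Then from the Station 1 sphere: z² = 77.17² − (x − 50.6)² − (y − 2.4)² with x = 31.995, y = -65.502, so z ≈ 31.597 ≈ 31.6 km.
Check against Station 4 (with the unrounded solution): distance 37.66 ≈ 37.66 km. ✓

depth ≈ 31.6 km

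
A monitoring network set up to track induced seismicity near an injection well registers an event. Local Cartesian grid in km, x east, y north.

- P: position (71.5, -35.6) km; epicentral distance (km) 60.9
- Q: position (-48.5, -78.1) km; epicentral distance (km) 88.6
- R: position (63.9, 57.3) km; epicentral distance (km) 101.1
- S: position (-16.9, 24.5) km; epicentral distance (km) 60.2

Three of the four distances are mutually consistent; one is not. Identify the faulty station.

Solve using three stations at a time. Using P, R, S (subtract circle equations pairwise → linear system) gives (x, y) ≈ (11.0, -28.8).
Distances from that point to each station vs reported:
  P: calculated 60.9 vs reported 60.9 → residual 0.0 km
  Q: calculated 77.2 vs reported 88.6 → residual 11.4 km
  R: calculated 101.1 vs reported 101.1 → residual 0.0 km
  S: calculated 60.2 vs reported 60.2 → residual 0.0 km
P, R, S are mutually consistent (residuals ≈ 0); Q is off by 11.4 km.

Q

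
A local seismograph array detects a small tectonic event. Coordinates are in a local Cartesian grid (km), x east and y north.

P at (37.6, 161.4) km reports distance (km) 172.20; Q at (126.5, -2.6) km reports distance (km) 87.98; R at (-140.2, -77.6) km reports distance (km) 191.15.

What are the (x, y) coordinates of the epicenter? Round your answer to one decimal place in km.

Circle about each station: (x − 37.6)² + (y − 161.4)² = 172.20²; (x − 126.5)² + (y + 2.6)² = 87.98²; (x + 140.2)² + (y + 77.6)² = 191.15².
Subtracting pairs of circle equations eliminates x²+y² and gives linear equations (the radical axes):
177.8 x − 328.0 y = 10457.65
-355.6 x − 478.0 y = -8671.40
Solving the 2×2 system: x ≈ 38.9, y ≈ -10.8 km.

x ≈ 38.9 km, y ≈ -10.8 km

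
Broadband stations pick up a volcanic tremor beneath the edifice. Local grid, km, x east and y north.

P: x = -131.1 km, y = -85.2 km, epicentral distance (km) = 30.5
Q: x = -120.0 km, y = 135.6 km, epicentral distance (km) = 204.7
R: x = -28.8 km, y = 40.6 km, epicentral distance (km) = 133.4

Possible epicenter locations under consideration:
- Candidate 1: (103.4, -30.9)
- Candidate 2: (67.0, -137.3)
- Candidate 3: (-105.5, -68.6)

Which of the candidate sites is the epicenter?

For each candidate, compare |candidate − station| to the reported distance:
Candidate 1: residuals P 210.2, Q 73.9, R 16.9 → max 210.2 km
Candidate 2: residuals P 174.3, Q 126.1, R 68.7 → max 174.3 km
Candidate 3: residuals P 0.0, Q 0.0, R 0.0 → max 0.0 km
Only Candidate 3 has all residuals ≈ 0.

Candidate 3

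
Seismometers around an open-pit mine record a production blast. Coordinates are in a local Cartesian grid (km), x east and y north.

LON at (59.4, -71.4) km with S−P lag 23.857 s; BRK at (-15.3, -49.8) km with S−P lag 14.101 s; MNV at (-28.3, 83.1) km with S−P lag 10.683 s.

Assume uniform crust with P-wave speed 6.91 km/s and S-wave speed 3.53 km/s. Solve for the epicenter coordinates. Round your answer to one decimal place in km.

-81.6 km east, 27.4 km north

Distance from S−P lag: d = Δt · v_P v_S / (v_P − v_S) = Δt · (6.91·3.53)/(6.91−3.53) ≈ 7.2167·Δt.
So d_LON = 172.17, d_BRK = 101.76, d_MNV = 77.10 km.
Circle about each station: (x − 59.4)² + (y + 71.4)² = 172.17²; (x + 15.3)² + (y + 49.8)² = 101.76²; (x + 28.3)² + (y − 83.1)² = 77.10².
Subtracting the LON equation from the BRK and MNV equations removes the quadratic terms:
-149.4 x + 43.2 y = 13375.22
-175.4 x + 309.0 y = 22778.28
Solving the 2×2 system: x ≈ -81.6, y ≈ 27.4 km.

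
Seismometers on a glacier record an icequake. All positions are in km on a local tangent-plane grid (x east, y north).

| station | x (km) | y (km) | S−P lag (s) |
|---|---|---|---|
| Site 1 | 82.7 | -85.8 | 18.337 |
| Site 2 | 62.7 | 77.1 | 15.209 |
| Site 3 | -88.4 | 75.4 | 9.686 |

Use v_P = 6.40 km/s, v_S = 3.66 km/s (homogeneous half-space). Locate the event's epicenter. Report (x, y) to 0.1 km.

(-45.3, 4.7)

Distance from S−P lag: d = Δt · v_P v_S / (v_P − v_S) = Δt · (6.40·3.66)/(6.40−3.66) ≈ 8.5489·Δt.
So d_Site 1 = 156.76, d_Site 2 = 130.02, d_Site 3 = 82.80 km.
Circle about each station: (x − 82.7)² + (y + 85.8)² = 156.76²; (x − 62.7)² + (y − 77.1)² = 130.02²; (x + 88.4)² + (y − 75.4)² = 82.80².
Subtracting pairs of circle equations eliminates x²+y² and gives linear equations (the radical axes):
-40.0 x + 325.8 y = 3343.27
-342.2 x + 322.4 y = 17016.65
Solving the 2×2 system: x ≈ -45.3, y ≈ 4.7 km.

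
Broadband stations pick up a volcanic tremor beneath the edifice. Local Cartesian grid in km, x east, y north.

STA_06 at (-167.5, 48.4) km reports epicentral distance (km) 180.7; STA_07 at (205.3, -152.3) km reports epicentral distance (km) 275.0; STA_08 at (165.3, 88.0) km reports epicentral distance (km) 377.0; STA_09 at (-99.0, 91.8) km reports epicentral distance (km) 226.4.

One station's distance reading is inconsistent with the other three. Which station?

Solve using three stations at a time. Using STA_06, STA_08, STA_09 (subtract circle equations pairwise → linear system) gives (x, y) ≈ (-141.9, -130.5).
Distances from that point to each station vs reported:
  STA_06: calculated 180.8 vs reported 180.7 → residual 0.1 km
  STA_07: calculated 347.9 vs reported 275.0 → residual 72.9 km
  STA_08: calculated 377.0 vs reported 377.0 → residual 0.0 km
  STA_09: calculated 226.4 vs reported 226.4 → residual 0.0 km
STA_06, STA_08, STA_09 are mutually consistent (residuals ≈ 0); STA_07 is off by 72.9 km.

STA_07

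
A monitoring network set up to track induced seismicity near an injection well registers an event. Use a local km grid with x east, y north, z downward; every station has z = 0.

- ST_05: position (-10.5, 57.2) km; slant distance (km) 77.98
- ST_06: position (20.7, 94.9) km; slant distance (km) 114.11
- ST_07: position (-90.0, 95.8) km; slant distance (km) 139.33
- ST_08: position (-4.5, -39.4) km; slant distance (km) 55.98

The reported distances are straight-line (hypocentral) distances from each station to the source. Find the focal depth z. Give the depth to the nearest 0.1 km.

Each station gives a sphere (x−x_i)² + (y−y_i)² + z² = d_i² (stations at z=0).
Subtracting the ST_05 sphere from ST_06 and ST_07: z² cancels, leaving linear equations in x and y:
62.4 x + 75.4 y = -887.80
-159.0 x + 77.2 y = 563.58
Solving: x ≈ -6.607, y ≈ -6.307 km (keep extra digits for the depth step; rounded: -6.6, -6.3).
Then from the ST_05 sphere: z² = 77.98² − (x + 10.5)² − (y − 57.2)² with x = -6.607, y = -6.307, so z ≈ 45.084 ≈ 45.1 km.

z ≈ 45.1 km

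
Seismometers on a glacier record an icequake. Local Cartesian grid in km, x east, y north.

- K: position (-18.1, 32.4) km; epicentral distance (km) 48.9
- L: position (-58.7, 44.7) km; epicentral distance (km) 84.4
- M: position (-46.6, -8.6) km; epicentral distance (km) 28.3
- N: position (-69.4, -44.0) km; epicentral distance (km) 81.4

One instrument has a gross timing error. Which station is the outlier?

M

Solve using three stations at a time. Using K, L, N (subtract circle equations pairwise → linear system) gives (x, y) ≈ (4.9, -10.8).
Distances from that point to each station vs reported:
  K: calculated 48.9 vs reported 48.9 → residual 0.0 km
  L: calculated 84.4 vs reported 84.4 → residual 0.0 km
  M: calculated 51.6 vs reported 28.3 → residual 23.3 km
  N: calculated 81.4 vs reported 81.4 → residual 0.0 km
K, L, N are mutually consistent (residuals ≈ 0); M is off by 23.3 km.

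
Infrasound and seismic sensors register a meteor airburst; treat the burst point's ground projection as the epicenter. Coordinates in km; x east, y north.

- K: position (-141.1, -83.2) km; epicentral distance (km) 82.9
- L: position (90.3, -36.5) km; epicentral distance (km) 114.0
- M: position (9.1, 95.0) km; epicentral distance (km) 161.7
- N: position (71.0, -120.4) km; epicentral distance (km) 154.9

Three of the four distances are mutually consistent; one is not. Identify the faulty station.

Solve using three stations at a time. Using K, M, N (subtract circle equations pairwise → linear system) gives (x, y) ≈ (-66.0, -48.2).
Distances from that point to each station vs reported:
  K: calculated 82.9 vs reported 82.9 → residual 0.0 km
  L: calculated 156.7 vs reported 114.0 → residual 42.7 km
  M: calculated 161.7 vs reported 161.7 → residual 0.0 km
  N: calculated 154.9 vs reported 154.9 → residual 0.0 km
K, M, N are mutually consistent (residuals ≈ 0); L is off by 42.7 km.

L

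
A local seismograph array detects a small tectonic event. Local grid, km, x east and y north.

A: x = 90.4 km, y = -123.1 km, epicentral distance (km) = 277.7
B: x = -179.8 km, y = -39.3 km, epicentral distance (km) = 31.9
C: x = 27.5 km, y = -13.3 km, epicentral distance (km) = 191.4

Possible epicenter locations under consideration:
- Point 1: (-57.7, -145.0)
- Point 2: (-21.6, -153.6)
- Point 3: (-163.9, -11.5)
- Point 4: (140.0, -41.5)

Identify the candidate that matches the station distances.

Point 3

For each candidate, compare |candidate − station| to the reported distance:
Point 1: residuals A 128.0, B 129.6, C 34.5 → max 129.6 km
Point 2: residuals A 161.6, B 163.3, C 42.8 → max 163.3 km
Point 3: residuals A 0.0, B 0.1, C 0.0 → max 0.1 km
Point 4: residuals A 182.2, B 287.9, C 75.4 → max 287.9 km
Only Point 3 has all residuals ≈ 0.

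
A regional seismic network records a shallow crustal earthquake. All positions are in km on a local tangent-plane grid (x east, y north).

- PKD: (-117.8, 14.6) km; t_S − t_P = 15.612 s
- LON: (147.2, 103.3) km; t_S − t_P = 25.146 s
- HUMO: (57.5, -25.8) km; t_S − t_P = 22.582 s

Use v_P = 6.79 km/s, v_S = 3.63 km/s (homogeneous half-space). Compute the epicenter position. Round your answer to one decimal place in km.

Distance from S−P lag: d = Δt · v_P v_S / (v_P − v_S) = Δt · (6.79·3.63)/(6.79−3.63) ≈ 7.7999·Δt.
So d_PKD = 121.77, d_LON = 196.14, d_HUMO = 176.14 km.
Circle about each station: (x + 117.8)² + (y − 14.6)² = 121.77²; (x − 147.2)² + (y − 103.3)² = 196.14²; (x − 57.5)² + (y + 25.8)² = 176.14².
Subtracting pairs of circle equations eliminates x²+y² and gives linear equations (the radical axes):
530.0 x + 177.4 y = -5394.24
350.6 x − 80.8 y = -26315.48
Solving the 2×2 system: x ≈ -48.6, y ≈ 114.8 km.

(-48.6, 114.8)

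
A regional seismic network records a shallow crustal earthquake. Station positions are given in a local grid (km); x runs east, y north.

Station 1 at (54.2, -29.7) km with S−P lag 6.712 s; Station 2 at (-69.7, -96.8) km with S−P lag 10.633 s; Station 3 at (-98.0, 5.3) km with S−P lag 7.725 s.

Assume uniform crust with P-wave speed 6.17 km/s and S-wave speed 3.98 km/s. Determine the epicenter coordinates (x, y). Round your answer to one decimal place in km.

x ≈ -11.4 km, y ≈ 7.2 km

Distance from S−P lag: d = Δt · v_P v_S / (v_P − v_S) = Δt · (6.17·3.98)/(6.17−3.98) ≈ 11.2131·Δt.
So d_Station 1 = 75.26, d_Station 2 = 119.23, d_Station 3 = 86.62 km.
Circle about each station: (x − 54.2)² + (y + 29.7)² = 75.26²; (x + 69.7)² + (y + 96.8)² = 119.23²; (x + 98.0)² + (y − 5.3)² = 86.62².
Subtracting the Station 1 equation from the Station 2 and Station 3 equations removes the quadratic terms:
-247.8 x − 134.2 y = 1856.87
-304.4 x + 70.0 y = 3973.40
Solving the 2×2 system: x ≈ -11.4, y ≈ 7.2 km.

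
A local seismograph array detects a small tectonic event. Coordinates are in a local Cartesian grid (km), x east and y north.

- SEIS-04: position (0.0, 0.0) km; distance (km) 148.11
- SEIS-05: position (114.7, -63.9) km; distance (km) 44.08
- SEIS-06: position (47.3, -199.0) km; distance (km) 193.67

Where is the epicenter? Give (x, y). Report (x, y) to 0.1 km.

x ≈ 144.7 km, y ≈ -31.6 km

Circle about each station: x² + y² = 148.11²; (x − 114.7)² + (y + 63.9)² = 44.08²; (x − 47.3)² + (y + 199.0)² = 193.67².
Subtracting the SEIS-04 equation from the SEIS-05 and SEIS-06 equations removes the quadratic terms:
229.4 x − 127.8 y = 37232.83
94.6 x − 398.0 y = 26266.79
Solving the 2×2 system: x ≈ 144.7, y ≈ -31.6 km.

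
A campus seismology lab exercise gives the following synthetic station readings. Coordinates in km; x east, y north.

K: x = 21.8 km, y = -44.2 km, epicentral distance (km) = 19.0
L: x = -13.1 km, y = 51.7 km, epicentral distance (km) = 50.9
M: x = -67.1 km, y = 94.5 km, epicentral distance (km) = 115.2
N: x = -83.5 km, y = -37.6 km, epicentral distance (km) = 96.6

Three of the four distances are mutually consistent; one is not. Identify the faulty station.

Solve using three stations at a time. Using L, M, N (subtract circle equations pairwise → linear system) gives (x, y) ≈ (3.8, 3.7).
Distances from that point to each station vs reported:
  K: calculated 51.2 vs reported 19.0 → residual 32.2 km
  L: calculated 50.9 vs reported 50.9 → residual 0.0 km
  M: calculated 115.2 vs reported 115.2 → residual 0.0 km
  N: calculated 96.6 vs reported 96.6 → residual 0.0 km
L, M, N are mutually consistent (residuals ≈ 0); K is off by 32.2 km.

K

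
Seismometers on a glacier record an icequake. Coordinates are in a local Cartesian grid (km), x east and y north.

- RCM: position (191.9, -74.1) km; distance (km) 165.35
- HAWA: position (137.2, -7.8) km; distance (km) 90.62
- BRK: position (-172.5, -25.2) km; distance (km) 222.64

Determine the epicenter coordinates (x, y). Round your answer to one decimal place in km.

(47.8, 7.0)

Circle about each station: (x − 191.9)² + (y + 74.1)² = 165.35²; (x − 137.2)² + (y + 7.8)² = 90.62²; (x + 172.5)² + (y + 25.2)² = 222.64².
Subtracting pairs of circle equations eliminates x²+y² and gives linear equations (the radical axes):
-109.4 x + 132.6 y = -4303.10
-728.8 x + 97.8 y = -34153.08
Solving the 2×2 system: x ≈ 47.8, y ≈ 7.0 km.
Check against RCM (with the unrounded x, y): √((x − 191.9)²+(y + 74.1)²) = 165.35 ≈ 165.35 km. ✓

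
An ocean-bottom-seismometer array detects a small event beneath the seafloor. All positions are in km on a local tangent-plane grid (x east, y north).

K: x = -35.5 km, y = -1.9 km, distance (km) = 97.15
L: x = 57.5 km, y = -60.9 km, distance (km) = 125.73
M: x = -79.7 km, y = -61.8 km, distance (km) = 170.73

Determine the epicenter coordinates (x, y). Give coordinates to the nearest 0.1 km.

36.7 km east, 63.1 km north

Circle about each station: (x + 35.5)² + (y + 1.9)² = 97.15²; (x − 57.5)² + (y + 60.9)² = 125.73²; (x + 79.7)² + (y + 61.8)² = 170.73².
Subtracting the K equation from the L and M equations removes the quadratic terms:
186.0 x − 118.0 y = -618.71
-88.4 x − 119.8 y = -10803.14
Solving the 2×2 system: x ≈ 36.7, y ≈ 63.1 km.
Check against K (with the unrounded x, y): √((x + 35.5)²+(y + 1.9)²) = 97.15 ≈ 97.15 km. ✓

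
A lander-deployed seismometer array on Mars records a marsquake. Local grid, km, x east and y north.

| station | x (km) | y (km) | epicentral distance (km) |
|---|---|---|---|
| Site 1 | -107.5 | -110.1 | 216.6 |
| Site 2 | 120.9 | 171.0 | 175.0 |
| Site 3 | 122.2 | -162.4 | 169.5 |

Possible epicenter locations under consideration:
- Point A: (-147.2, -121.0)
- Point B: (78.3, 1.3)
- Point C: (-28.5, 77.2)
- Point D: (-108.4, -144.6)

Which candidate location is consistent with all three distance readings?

For each candidate, compare |candidate − station| to the reported distance:
Point A: residuals Site 1 175.4, Site 2 221.4, Site 3 103.1 → max 221.4 km
Point B: residuals Site 1 0.0, Site 2 0.0, Site 3 0.0 → max 0.0 km
Point C: residuals Site 1 13.3, Site 2 1.4, Site 3 113.6 → max 113.6 km
Point D: residuals Site 1 182.1, Site 2 215.1, Site 3 61.8 → max 215.1 km
Only Point B has all residuals ≈ 0.

Point B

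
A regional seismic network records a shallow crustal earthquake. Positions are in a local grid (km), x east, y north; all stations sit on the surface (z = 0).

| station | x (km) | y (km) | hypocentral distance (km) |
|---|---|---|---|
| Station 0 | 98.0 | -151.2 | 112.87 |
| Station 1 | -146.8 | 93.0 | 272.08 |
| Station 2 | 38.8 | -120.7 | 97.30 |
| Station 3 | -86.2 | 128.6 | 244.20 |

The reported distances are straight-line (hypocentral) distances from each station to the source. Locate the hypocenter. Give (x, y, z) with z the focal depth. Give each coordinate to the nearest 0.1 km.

Each station gives a sphere (x−x_i)² + (y−y_i)² + z² = d_i² (stations at z=0).
Subtracting the Station 0 sphere from Station 1 and Station 2: z² cancels, leaving linear equations in x and y:
-489.6 x + 488.4 y = -63554.09
-118.4 x + 61.0 y = -13119.16
Solving: x ≈ 90.505, y ≈ -39.400 km (keep extra digits for the depth step; rounded: 90.5, -39.4).
Then from the Station 0 sphere: z² = 112.87² − (x − 98.0)² − (y + 151.2)² with x = 90.505, y = -39.400, so z ≈ 13.573 ≈ 13.6 km.

(90.5, -39.4, 13.6)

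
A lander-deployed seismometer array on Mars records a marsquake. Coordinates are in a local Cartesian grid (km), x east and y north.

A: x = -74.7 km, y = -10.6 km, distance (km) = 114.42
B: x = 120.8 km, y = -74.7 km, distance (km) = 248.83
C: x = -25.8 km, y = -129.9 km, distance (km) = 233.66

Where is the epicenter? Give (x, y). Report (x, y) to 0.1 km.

(-54.4, 102.0)

Circle about each station: (x + 74.7)² + (y + 10.6)² = 114.42²; (x − 120.8)² + (y + 74.7)² = 248.83²; (x + 25.8)² + (y + 129.9)² = 233.66².
Subtracting the A equation from the B and C equations removes the quadratic terms:
391.0 x − 128.2 y = -34344.15
97.8 x − 238.6 y = -29657.86
Solving the 2×2 system: x ≈ -54.4, y ≈ 102.0 km.
Check against A (with the unrounded x, y): √((x + 74.7)²+(y + 10.6)²) = 114.42 ≈ 114.42 km. ✓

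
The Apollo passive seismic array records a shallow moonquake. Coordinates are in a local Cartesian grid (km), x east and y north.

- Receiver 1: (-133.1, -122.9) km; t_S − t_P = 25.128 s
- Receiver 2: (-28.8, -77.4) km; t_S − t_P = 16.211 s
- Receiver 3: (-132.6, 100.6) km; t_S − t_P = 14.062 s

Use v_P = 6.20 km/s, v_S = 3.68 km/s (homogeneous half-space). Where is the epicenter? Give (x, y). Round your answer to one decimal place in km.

Distance from S−P lag: d = Δt · v_P v_S / (v_P − v_S) = Δt · (6.20·3.68)/(6.20−3.68) ≈ 9.0540·Δt.
So d_Receiver 1 = 227.51, d_Receiver 2 = 146.77, d_Receiver 3 = 127.32 km.
Circle about each station: (x + 133.1)² + (y + 122.9)² = 227.51²; (x + 28.8)² + (y + 77.4)² = 146.77²; (x + 132.6)² + (y − 100.6)² = 127.32².
Subtracting pairs of circle equations eliminates x²+y² and gives linear equations (the radical axes):
208.6 x + 91.0 y = 4219.55
1.0 x + 447.0 y = 30433.52
Solving the 2×2 system: x ≈ -9.5, y ≈ 68.1 km.

(-9.5, 68.1)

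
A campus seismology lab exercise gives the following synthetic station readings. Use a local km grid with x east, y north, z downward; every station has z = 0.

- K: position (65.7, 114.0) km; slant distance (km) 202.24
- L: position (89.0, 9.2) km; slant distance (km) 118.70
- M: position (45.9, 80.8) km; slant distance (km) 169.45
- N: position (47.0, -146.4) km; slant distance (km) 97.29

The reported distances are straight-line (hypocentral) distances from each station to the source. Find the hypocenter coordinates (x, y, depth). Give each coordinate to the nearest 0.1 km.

Each station gives a sphere (x−x_i)² + (y−y_i)² + z² = d_i² (stations at z=0).
Subtracting the K sphere from L and M: z² cancels, leaving linear equations in x and y:
46.6 x − 209.6 y = 17504.48
-39.6 x − 66.4 y = 3510.68
Solving: x ≈ 37.427, y ≈ -75.193 km (keep extra digits for the depth step; rounded: 37.4, -75.2).
Then from the K sphere: z² = 202.24² − (x − 65.7)² − (y − 114.0)² with x = 37.427, y = -75.193, so z ≈ 65.633 ≈ 65.6 km.
Check against N (with the unrounded solution): distance 97.31 ≈ 97.29 km. ✓

(37.4, -75.2, 65.6)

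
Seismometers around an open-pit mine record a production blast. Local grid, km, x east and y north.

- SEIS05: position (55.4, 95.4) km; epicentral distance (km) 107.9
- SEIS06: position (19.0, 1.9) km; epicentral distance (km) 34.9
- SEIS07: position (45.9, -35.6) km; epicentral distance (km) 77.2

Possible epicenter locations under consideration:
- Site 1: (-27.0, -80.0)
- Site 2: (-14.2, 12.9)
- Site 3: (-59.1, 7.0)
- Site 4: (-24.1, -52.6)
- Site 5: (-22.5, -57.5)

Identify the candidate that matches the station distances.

Site 2

For each candidate, compare |candidate − station| to the reported distance:
Site 1: residuals SEIS05 85.9, SEIS06 59.0, SEIS07 8.2 → max 85.9 km
Site 2: residuals SEIS05 0.0, SEIS06 0.1, SEIS07 0.0 → max 0.1 km
Site 3: residuals SEIS05 36.8, SEIS06 43.4, SEIS07 36.1 → max 43.4 km
Site 4: residuals SEIS05 60.1, SEIS06 34.6, SEIS07 5.2 → max 60.1 km
Site 5: residuals SEIS05 63.7, SEIS06 37.6, SEIS07 5.4 → max 63.7 km
Only Site 2 has all residuals ≈ 0.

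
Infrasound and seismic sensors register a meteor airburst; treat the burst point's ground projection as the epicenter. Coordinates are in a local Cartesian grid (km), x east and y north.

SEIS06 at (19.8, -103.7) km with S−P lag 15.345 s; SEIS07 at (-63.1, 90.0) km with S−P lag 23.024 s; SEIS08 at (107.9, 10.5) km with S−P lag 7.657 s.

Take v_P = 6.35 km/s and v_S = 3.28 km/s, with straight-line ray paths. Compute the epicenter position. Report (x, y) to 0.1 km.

Distance from S−P lag: d = Δt · v_P v_S / (v_P − v_S) = Δt · (6.35·3.28)/(6.35−3.28) ≈ 6.7844·Δt.
So d_SEIS06 = 104.11, d_SEIS07 = 156.20, d_SEIS08 = 51.95 km.
Circle about each station: (x − 19.8)² + (y + 103.7)² = 104.11²; (x + 63.1)² + (y − 90.0)² = 156.20²; (x − 107.9)² + (y − 10.5)² = 51.95².
Subtracting pairs of circle equations eliminates x²+y² and gives linear equations (the radical axes):
-165.8 x + 387.4 y = -12623.67
176.2 x + 228.4 y = 8747.02
Solving the 2×2 system: x ≈ 59.1, y ≈ -7.3 km.

(59.1, -7.3)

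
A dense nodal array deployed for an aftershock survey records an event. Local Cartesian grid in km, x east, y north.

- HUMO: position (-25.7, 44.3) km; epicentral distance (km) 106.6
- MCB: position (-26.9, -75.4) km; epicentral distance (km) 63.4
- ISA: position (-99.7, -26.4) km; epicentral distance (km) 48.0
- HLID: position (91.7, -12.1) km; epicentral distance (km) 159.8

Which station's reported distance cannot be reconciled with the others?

MCB

Solve using three stations at a time. Using HUMO, ISA, HLID (subtract circle equations pairwise → linear system) gives (x, y) ≈ (-62.0, -55.9).
Distances from that point to each station vs reported:
  HUMO: calculated 106.6 vs reported 106.6 → residual 0.0 km
  MCB: calculated 40.1 vs reported 63.4 → residual 23.3 km
  ISA: calculated 47.9 vs reported 48.0 → residual 0.1 km
  HLID: calculated 159.8 vs reported 159.8 → residual 0.0 km
HUMO, ISA, HLID are mutually consistent (residuals ≈ 0); MCB is off by 23.3 km.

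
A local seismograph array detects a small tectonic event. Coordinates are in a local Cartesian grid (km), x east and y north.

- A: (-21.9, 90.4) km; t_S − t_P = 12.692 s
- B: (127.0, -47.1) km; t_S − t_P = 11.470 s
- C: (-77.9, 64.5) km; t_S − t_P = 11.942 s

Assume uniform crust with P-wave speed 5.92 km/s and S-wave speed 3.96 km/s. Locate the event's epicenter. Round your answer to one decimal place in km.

Distance from S−P lag: d = Δt · v_P v_S / (v_P − v_S) = Δt · (5.92·3.96)/(5.92−3.96) ≈ 11.9608·Δt.
So d_A = 151.81, d_B = 137.19, d_C = 142.84 km.
Circle about each station: (x + 21.9)² + (y − 90.4)² = 151.81²; (x − 127.0)² + (y + 47.1)² = 137.19²; (x + 77.9)² + (y − 64.5)² = 142.84².
Subtracting pairs of circle equations eliminates x²+y² and gives linear equations (the radical axes):
297.8 x − 275.0 y = 13920.82
-112.0 x − 51.8 y = 4219.90
Solving the 2×2 system: x ≈ -9.5, y ≈ -60.9 km.
Check against A (with the unrounded x, y): √((x + 21.9)²+(y − 90.4)²) = 151.82 ≈ 151.81 km. ✓

(-9.5, -60.9)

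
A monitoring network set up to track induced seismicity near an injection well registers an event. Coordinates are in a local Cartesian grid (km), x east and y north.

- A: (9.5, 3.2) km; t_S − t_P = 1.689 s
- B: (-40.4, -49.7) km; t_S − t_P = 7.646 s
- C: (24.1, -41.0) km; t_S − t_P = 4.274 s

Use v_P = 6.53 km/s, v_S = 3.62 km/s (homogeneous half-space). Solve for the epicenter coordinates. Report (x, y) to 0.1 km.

7.7 km east, -10.4 km north

Distance from S−P lag: d = Δt · v_P v_S / (v_P − v_S) = Δt · (6.53·3.62)/(6.53−3.62) ≈ 8.1232·Δt.
So d_A = 13.72, d_B = 62.11, d_C = 34.72 km.
Circle about each station: (x − 9.5)² + (y − 3.2)² = 13.72²; (x + 40.4)² + (y + 49.7)² = 62.11²; (x − 24.1)² + (y + 41.0)² = 34.72².
Subtracting the A equation from the B and C equations removes the quadratic terms:
-99.8 x − 105.8 y = 332.35
29.2 x − 88.4 y = 1144.08
Solving the 2×2 system: x ≈ 7.7, y ≈ -10.4 km.
Check against A (with the unrounded x, y): √((x − 9.5)²+(y − 3.2)²) = 13.72 ≈ 13.72 km. ✓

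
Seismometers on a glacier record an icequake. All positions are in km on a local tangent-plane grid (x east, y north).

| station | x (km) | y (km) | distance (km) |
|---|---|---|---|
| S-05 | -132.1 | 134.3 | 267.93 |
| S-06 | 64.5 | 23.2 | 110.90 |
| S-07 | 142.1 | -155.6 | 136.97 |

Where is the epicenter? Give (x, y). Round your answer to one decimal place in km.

(27.1, -81.2)

Circle about each station: (x + 132.1)² + (y − 134.3)² = 267.93²; (x − 64.5)² + (y − 23.2)² = 110.90²; (x − 142.1)² + (y + 155.6)² = 136.97².
Subtracting the S-05 equation from the S-06 and S-07 equations removes the quadratic terms:
393.2 x − 222.2 y = 28699.26
548.4 x − 579.8 y = 61942.57
Solving the 2×2 system: x ≈ 27.1, y ≈ -81.2 km.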